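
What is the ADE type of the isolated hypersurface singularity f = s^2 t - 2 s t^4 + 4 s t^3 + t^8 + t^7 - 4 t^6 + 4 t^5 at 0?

The Hessian of f at 0 is [[0, 0], [0, 0]] with rank 0, so corank 2. A Groebner basis of the Jacobian ideal J(f) in C{s,t} is {s^2*t^2 + 28*s^2*t/31 - 12*s^2/31 - 160*s*t^2/31 - 272*s*t/31 - 544*t^3/31, 8*s^2*t/31 + s^2/31 + s*t^3 + 34*s*t^2/31 + 64*s*t/31 + 128*t^3/31, -s*t + t^4 - 2*t^3, s^3 - 52*s^2*t/31 + 40*s^2/31 + 368*s*t^2/31 + 576*s*t/31 + 1152*t^3/31}; counting standard monomials gives mu = 9. Corank 2; j^3 = s^2*t has shape L^2 M (L != M), so D-series; mu = 9 gives D_9.

D_{9}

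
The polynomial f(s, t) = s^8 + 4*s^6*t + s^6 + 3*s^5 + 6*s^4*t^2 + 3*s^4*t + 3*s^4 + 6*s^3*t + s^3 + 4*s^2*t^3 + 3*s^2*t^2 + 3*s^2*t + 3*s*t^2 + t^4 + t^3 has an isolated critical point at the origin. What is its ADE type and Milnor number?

Type E_{6}, Milnor number mu = 6.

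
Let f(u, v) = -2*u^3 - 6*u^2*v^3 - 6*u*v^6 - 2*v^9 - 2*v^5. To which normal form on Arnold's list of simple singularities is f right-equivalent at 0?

The Hessian of f at 0 has rank 0. Corank 2; j^3 = -2*u^3 is a perfect cube, so E-series; the 5-jet and mu = 8 give E_8.

E_{8}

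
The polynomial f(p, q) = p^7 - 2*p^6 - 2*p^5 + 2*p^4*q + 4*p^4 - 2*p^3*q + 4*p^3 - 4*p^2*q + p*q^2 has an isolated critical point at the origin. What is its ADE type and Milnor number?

Type D_6, Milnor number mu = 6.

The Hessian of f at 0 has rank 0. Corank 2; j^3 = p*(2*p - q)^2 has shape L^2 M (L != M), so D-series; mu = 6 gives D_6.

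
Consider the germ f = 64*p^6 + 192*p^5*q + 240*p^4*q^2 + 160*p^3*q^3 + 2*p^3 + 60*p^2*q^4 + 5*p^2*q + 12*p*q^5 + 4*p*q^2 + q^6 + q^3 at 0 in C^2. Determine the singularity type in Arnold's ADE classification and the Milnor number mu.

Type D7, Milnor number mu = 7.

The Hessian of f at 0 has rank 0. Corank 2; j^3 = (p + q)^2*(2*p + q) has shape L^2 M (L != M), so D-series; mu = 7 gives D_7.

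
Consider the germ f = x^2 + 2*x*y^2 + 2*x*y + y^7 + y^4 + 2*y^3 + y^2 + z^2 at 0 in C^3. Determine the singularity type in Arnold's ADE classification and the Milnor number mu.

Type A_6, Milnor number mu = 6.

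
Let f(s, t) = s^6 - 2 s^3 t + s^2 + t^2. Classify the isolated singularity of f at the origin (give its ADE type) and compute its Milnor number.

The Hessian of f at 0 is [[2, 0], [0, 2]] with rank 2, so corank 0. A Groebner basis of the Jacobian ideal J(f) in C{s,t} is {s, t}; counting standard monomials gives mu = 1. Corank 0: nondegenerate Morse point, so A_1.

Type A1, Milnor number mu = 1.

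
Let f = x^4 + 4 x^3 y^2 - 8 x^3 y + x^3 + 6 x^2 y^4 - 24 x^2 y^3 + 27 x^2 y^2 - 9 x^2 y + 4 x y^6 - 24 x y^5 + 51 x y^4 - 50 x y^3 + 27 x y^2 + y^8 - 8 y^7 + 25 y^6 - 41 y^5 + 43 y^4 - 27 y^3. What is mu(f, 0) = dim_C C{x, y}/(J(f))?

6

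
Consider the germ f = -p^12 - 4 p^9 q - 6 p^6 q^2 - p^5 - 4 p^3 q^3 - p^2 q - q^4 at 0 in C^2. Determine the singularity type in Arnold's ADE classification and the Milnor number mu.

Type D_5, Milnor number mu = 5.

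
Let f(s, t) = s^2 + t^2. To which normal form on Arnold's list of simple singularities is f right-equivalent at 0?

The Hessian of f at 0 is [[2, 0], [0, 2]] with rank 2, so corank 0. A Groebner basis of the Jacobian ideal J(f) in C{s,t} is {s, t}; counting standard monomials gives mu = 1. Corank 0: nondegenerate Morse point, so A_1.

A_1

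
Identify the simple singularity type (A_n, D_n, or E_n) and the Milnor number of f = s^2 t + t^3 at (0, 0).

Type D4, Milnor number mu = 4.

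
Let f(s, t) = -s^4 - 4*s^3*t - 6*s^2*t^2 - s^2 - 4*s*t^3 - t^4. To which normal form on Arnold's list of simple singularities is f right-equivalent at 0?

The Hessian of f at 0 is [[-2, 0], [0, 0]] with rank 1, so corank 1. A Groebner basis of the Jacobian ideal J(f) in C{s,t} is {t^3, s}; counting standard monomials gives mu = 3. Corank 1: A-series; mu = 3 gives A_3.

A_{3}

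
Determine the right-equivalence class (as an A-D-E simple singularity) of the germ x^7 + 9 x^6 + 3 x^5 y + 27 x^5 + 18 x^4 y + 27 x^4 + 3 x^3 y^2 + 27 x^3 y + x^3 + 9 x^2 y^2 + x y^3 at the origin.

The Hessian of f at 0 is [[0, 0], [0, 0]] with rank 0, so corank 2. A Groebner basis of the Jacobian ideal J(f) in C{x,y} is {x^2/3 + y^4 + y^3/9, x^3, x^2*y - x^2/9 - y^3/27, 2*x^2/3 + x*y^2 + 2*y^3/9}; counting standard monomials gives mu = 7. Corank 2; j^3 = x^3 is a perfect cube, so E-series; the 4-jet and mu = 7 give E_7.

E_7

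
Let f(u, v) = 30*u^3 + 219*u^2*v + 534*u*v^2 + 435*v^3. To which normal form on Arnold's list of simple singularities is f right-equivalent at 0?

D4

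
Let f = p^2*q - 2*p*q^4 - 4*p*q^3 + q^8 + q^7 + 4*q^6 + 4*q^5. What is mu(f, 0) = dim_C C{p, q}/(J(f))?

9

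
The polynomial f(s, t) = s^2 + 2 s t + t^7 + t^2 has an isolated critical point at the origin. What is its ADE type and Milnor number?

Type A6, Milnor number mu = 6.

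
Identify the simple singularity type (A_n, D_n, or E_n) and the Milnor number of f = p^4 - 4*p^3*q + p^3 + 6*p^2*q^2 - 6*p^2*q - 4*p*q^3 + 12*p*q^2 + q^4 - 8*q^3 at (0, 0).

The Hessian of f at 0 has rank 0. Corank 2; j^3 = (p - 2*q)^3 is a perfect cube, so E-series; the 4-jet and mu = 6 give E_6.

Type E_6, Milnor number mu = 6.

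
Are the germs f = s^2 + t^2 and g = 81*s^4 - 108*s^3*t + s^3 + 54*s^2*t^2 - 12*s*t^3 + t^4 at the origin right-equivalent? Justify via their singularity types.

No.

The Hessian of f at 0 has rank 2. Corank 0: nondegenerate Morse point, so A_1. The Hessian of g at 0 has rank 0. Corank 2; j^3 = s^3 is a perfect cube, so E-series; the 4-jet and mu = 6 give E_6. f is A_1 but g is E_6, hence not right-equivalent.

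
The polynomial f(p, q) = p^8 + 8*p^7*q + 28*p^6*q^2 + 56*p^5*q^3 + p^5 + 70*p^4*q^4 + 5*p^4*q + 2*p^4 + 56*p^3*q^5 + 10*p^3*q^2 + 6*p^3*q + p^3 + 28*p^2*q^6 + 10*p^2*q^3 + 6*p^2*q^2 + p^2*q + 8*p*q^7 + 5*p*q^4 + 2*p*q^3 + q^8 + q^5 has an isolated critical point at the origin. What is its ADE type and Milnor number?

Type D_{9}, Milnor number mu = 9.

The Hessian of f at 0 has rank 0. Corank 2; j^3 = p^2*(p + q) has shape L^2 M (L != M), so D-series; mu = 9 gives D_9.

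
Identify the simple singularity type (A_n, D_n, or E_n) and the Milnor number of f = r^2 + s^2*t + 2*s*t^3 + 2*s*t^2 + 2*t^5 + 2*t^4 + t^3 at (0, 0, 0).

Type D_6, Milnor number mu = 6.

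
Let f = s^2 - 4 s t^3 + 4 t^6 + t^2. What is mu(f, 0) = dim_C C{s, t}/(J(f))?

1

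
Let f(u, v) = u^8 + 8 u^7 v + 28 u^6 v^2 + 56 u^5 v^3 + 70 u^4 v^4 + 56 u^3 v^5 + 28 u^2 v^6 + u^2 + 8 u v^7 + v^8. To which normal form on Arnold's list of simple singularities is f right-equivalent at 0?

A7

The Hessian of f at 0 has rank 1. Corank 1: A-series; mu = 7 gives A_7.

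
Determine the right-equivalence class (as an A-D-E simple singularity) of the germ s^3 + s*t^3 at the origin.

E7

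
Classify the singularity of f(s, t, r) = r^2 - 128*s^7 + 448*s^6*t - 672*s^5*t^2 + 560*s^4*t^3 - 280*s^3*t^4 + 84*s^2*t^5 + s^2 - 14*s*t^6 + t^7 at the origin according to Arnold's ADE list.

A6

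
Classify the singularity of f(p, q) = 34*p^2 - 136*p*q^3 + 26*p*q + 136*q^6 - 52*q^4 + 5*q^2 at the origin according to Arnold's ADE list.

The Hessian of f at 0 has rank 2. Corank 0: nondegenerate Morse point, so A_1.

A1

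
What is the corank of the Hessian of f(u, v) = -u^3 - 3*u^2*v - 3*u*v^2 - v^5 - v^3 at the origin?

Hessian at 0 has rank 0.

2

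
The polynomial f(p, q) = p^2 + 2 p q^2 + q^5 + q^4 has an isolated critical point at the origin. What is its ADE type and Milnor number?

The Hessian of f at 0 has rank 1. Corank 1: A-series; mu = 4 gives A_4.

Type A4, Milnor number mu = 4.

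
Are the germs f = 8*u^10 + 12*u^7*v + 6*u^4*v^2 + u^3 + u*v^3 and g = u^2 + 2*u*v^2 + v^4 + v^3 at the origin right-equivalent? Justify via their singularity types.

No.

The Hessian of f at 0 has rank 0. Corank 2; j^3 = u^3 is a perfect cube, so E-series; the 4-jet and mu = 7 give E_7. The Hessian of g at 0 has rank 1. Corank 1: A-series; mu = 2 gives A_2. f is E_7 but g is A_2, hence not right-equivalent.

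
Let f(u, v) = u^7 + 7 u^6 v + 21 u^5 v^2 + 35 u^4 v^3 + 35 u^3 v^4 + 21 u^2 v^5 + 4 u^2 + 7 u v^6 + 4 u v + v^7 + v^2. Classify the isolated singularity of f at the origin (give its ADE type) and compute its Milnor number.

Type A6, Milnor number mu = 6.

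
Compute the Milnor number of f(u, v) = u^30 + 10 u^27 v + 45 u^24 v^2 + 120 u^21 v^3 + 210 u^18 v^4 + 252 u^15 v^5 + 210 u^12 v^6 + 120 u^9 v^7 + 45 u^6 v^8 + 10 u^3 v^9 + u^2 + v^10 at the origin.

9

The Hessian of f at 0 has rank 1. Corank 1: A-series; mu = 9 gives A_9.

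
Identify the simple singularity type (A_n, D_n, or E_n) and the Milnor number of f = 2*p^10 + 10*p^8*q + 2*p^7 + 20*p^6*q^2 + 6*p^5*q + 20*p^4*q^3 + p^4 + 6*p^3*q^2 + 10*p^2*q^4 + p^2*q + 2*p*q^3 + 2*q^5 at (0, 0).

Type D_6, Milnor number mu = 6.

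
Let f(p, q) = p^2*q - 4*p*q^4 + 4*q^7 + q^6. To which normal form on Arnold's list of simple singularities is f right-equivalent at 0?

D_7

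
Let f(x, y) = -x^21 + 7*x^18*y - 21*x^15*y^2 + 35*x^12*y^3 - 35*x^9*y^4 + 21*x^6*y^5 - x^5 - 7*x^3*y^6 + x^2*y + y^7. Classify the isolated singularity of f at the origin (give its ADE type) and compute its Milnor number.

The Hessian of f at 0 has rank 0. Corank 2; j^3 = x^2*y has shape L^2 M (L != M), so D-series; mu = 8 gives D_8.

Type D_8, Milnor number mu = 8.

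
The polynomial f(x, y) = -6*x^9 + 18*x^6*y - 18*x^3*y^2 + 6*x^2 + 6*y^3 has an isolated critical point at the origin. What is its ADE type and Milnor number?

Type A_2, Milnor number mu = 2.

The Hessian of f at 0 has rank 1. Corank 1: A-series; mu = 2 gives A_2.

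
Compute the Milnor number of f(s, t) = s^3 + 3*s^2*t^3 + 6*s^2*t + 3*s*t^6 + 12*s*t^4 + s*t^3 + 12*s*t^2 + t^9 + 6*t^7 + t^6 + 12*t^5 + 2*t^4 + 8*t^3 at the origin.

The Hessian of f at 0 has rank 0. Corank 2; j^3 = (s + 2*t)^3 is a perfect cube, so E-series; the 4-jet and mu = 7 give E_7.

7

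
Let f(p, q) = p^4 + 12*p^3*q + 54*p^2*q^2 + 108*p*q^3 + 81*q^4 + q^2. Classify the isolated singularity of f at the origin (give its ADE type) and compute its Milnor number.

Type A_{3}, Milnor number mu = 3.

The Hessian of f at 0 is [[0, 0], [0, 2]] with rank 1, so corank 1. A Groebner basis of the Jacobian ideal J(f) in C{p,q} is {p^3, q}; counting standard monomials gives mu = 3. Corank 1: A-series; mu = 3 gives A_3.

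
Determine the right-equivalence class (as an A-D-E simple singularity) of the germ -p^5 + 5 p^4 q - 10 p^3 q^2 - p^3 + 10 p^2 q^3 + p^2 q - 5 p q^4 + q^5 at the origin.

D_6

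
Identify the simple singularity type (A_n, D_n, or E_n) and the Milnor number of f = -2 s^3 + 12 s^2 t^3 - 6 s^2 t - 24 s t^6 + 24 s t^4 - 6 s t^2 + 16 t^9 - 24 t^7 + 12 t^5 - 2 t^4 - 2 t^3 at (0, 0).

Type E6, Milnor number mu = 6.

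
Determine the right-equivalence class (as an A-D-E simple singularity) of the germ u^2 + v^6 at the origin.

The Hessian of f at 0 has rank 1. Corank 1: A-series; mu = 5 gives A_5.

A5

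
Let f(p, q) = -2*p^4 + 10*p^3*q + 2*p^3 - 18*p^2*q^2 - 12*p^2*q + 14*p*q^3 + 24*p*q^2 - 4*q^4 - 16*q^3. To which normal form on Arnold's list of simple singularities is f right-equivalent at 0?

The Hessian of f at 0 has rank 0. Corank 2; j^3 = 2*(p - 2*q)^3 is a perfect cube, so E-series; the 4-jet and mu = 7 give E_7.

E_7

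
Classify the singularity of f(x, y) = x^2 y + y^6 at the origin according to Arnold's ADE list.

D_{7}

The Hessian of f at 0 has rank 0. Corank 2; j^3 = x^2*y has shape L^2 M (L != M), so D-series; mu = 7 gives D_7.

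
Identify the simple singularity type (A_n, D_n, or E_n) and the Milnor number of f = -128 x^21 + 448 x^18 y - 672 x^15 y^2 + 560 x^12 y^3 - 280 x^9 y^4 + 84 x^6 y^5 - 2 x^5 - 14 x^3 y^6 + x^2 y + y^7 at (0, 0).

Type D_{8}, Milnor number mu = 8.

The Hessian of f at 0 has rank 0. Corank 2; j^3 = x^2*y has shape L^2 M (L != M), so D-series; mu = 8 gives D_8.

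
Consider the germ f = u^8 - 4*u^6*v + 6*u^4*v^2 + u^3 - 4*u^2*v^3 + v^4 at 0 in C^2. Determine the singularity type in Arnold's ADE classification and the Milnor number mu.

Type E_6, Milnor number mu = 6.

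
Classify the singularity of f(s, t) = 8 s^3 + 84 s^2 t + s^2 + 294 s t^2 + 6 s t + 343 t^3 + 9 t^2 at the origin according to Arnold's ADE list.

A2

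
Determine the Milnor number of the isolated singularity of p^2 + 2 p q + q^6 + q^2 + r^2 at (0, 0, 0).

5

The Hessian of f at 0 has rank 2. Corank 1: A-series; mu = 5 gives A_5.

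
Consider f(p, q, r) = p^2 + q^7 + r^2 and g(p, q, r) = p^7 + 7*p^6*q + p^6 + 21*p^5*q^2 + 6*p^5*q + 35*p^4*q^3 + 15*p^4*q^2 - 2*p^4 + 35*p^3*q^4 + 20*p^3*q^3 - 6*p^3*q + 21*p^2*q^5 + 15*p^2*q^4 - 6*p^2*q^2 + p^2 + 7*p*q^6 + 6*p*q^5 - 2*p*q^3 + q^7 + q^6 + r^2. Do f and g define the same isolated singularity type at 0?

Yes.

The Hessian of f at 0 has rank 2. Corank 1: A-series; mu = 6 gives A_6. The Hessian of g at 0 has rank 2. Corank 1: A-series; mu = 6 gives A_6. Both have type A_6, hence right-equivalent.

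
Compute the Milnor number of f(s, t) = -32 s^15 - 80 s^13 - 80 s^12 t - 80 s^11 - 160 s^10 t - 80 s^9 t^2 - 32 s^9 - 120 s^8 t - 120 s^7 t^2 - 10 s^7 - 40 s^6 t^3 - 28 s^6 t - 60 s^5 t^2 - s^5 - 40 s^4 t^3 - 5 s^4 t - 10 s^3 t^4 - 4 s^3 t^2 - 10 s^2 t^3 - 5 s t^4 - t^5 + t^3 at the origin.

The Hessian of f at 0 is [[0, 0], [0, 0]] with rank 0, so corank 2. A Groebner basis of the Jacobian ideal J(f) in C{s,t} is {s^4 - t^2, s^3*t + t^2/4, s*t^2, t^3}; counting standard monomials gives mu = 8. Corank 2; j^3 = t^3 is a perfect cube, so E-series; the 5-jet and mu = 8 give E_8.

8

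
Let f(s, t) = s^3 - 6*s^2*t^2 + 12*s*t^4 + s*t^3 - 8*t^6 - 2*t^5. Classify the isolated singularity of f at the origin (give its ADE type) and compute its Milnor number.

Type E7, Milnor number mu = 7.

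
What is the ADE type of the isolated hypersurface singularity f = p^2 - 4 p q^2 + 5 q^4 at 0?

The Hessian of f at 0 is [[2, 0], [0, 0]] with rank 1, so corank 1. A Groebner basis of the Jacobian ideal J(f) in C{p,q} is {p^2, p*q, -p/2 + q^2}; counting standard monomials gives mu = 3. Corank 1: A-series; mu = 3 gives A_3.

A_3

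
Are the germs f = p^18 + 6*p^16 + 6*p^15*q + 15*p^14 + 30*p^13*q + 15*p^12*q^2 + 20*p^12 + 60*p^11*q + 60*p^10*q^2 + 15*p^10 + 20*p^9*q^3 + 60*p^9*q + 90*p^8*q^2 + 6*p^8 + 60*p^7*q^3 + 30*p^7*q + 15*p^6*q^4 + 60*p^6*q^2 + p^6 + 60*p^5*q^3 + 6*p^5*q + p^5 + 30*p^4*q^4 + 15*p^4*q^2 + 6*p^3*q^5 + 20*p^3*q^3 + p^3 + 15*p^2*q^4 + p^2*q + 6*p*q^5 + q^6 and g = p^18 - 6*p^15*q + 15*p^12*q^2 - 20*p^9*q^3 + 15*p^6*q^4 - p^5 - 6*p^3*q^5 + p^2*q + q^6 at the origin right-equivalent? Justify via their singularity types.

The Hessian of f at 0 is [[0, 0], [0, 0]] with rank 0, so corank 2. A Groebner basis of the Jacobian ideal J(f) in C{p,q} is {-p*q/6 + q^5, p*q^2, p^2 + p*q}; counting standard monomials gives mu = 7. Corank 2; j^3 = p^2*(p + q) has shape L^2 M (L != M), so D-series; mu = 7 gives D_7. The Hessian of g at 0 is [[0, 0], [0, 0]] with rank 0, so corank 2. A Groebner basis of the Jacobian ideal J(g) in C{p,q} is {p^2/6 + q^5, p^3, p*q}; counting standard monomials gives mu = 7. Corank 2; j^3 = p^2*q has shape L^2 M (L != M), so D-series; mu = 7 gives D_7. Both have type D_7, hence right-equivalent.

Yes.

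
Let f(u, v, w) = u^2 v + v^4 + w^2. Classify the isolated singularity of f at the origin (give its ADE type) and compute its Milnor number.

Type D5, Milnor number mu = 5.

The Hessian of f at 0 is [[0, 0, 0], [0, 0, 0], [0, 0, 2]] with rank 1, so corank 2. A Groebner basis of the Jacobian ideal J(f) in C{u,v,w} is {u^3, u^2/4 + v^3, u*v, w}; counting standard monomials gives mu = 5. Corank 2; j^3 = u^2*v has shape L^2 M (L != M), so D-series; mu = 5 gives D_5.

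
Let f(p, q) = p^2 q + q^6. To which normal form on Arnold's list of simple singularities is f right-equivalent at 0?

D_{7}

The Hessian of f at 0 is [[0, 0], [0, 0]] with rank 0, so corank 2. A Groebner basis of the Jacobian ideal J(f) in C{p,q} is {p^2/6 + q^5, p^3, p*q}; counting standard monomials gives mu = 7. Corank 2; j^3 = p^2*q has shape L^2 M (L != M), so D-series; mu = 7 gives D_7.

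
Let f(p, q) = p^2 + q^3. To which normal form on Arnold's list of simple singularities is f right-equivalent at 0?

A_2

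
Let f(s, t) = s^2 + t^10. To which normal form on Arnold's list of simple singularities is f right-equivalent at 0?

A9

The Hessian of f at 0 has rank 1. Corank 1: A-series; mu = 9 gives A_9.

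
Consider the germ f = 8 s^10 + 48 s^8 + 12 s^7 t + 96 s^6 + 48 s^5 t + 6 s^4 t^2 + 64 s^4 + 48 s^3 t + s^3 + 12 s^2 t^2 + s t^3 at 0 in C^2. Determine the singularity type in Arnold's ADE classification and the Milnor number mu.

The Hessian of f at 0 is [[0, 0], [0, 0]] with rank 0, so corank 2. A Groebner basis of the Jacobian ideal J(f) in C{s,t} is {3*s^2/16 + t^4 + t^3/16, s^3, s^2*t - s^2/16 - t^3/48, s^2/2 + s*t^2 + t^3/6}; counting standard monomials gives mu = 7. Corank 2; j^3 = s^3 is a perfect cube, so E-series; the 4-jet and mu = 7 give E_7.

Type E_7, Milnor number mu = 7.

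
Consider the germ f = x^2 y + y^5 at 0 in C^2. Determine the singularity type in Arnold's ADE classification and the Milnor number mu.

Type D_6, Milnor number mu = 6.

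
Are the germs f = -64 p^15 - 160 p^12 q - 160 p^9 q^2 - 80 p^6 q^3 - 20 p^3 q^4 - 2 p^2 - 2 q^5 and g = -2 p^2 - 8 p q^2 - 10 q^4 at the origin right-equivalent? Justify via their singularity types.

The Hessian of f at 0 has rank 1. Corank 1: A-series; mu = 4 gives A_4. The Hessian of g at 0 has rank 1. Corank 1: A-series; mu = 3 gives A_3. f is A_4 but g is A_3, hence not right-equivalent.

No.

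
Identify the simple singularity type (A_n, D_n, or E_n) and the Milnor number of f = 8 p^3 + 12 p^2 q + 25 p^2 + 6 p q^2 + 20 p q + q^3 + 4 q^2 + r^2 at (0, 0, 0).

The Hessian of f at 0 has rank 2. Corank 1: A-series; mu = 2 gives A_2.

Type A2, Milnor number mu = 2.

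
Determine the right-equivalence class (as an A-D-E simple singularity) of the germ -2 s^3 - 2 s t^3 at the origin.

E_7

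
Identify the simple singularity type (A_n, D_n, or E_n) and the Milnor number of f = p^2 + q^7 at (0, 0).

Type A_6, Milnor number mu = 6.

The Hessian of f at 0 has rank 1. Corank 1: A-series; mu = 6 gives A_6.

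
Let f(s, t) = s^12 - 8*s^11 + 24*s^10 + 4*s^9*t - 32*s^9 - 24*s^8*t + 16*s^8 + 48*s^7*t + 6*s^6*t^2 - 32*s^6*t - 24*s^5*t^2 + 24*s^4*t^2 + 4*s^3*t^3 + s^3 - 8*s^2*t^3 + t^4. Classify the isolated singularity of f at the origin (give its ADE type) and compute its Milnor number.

Type E_{6}, Milnor number mu = 6.

The Hessian of f at 0 has rank 0. Corank 2; j^3 = s^3 is a perfect cube, so E-series; the 4-jet and mu = 6 give E_6.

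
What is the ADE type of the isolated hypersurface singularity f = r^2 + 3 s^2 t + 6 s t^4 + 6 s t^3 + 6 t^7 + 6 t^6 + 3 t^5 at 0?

D8

The Hessian of f at 0 has rank 1. Corank 2; j^3 = 3*s^2*t has shape L^2 M (L != M), so D-series; mu = 8 gives D_8.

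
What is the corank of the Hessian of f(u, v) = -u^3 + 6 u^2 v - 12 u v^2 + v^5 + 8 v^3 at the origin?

2

Hessian at 0 has rank 0.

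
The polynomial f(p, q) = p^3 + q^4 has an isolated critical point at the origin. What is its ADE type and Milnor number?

The Hessian of f at 0 has rank 0. Corank 2; j^3 = p^3 is a perfect cube, so E-series; the 4-jet and mu = 6 give E_6.

Type E_{6}, Milnor number mu = 6.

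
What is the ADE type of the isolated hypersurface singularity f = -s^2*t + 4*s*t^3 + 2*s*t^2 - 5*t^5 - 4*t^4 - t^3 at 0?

The Hessian of f at 0 has rank 0. Corank 2; j^3 = -t*(s - t)^2 has shape L^2 M (L != M), so D-series; mu = 6 gives D_6.

D_{6}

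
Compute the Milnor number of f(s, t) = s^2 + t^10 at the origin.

9

The Hessian of f at 0 is [[2, 0], [0, 0]] with rank 1, so corank 1. A Groebner basis of the Jacobian ideal J(f) in C{s,t} is {t^9, s}; counting standard monomials gives mu = 9. Corank 1: A-series; mu = 9 gives A_9.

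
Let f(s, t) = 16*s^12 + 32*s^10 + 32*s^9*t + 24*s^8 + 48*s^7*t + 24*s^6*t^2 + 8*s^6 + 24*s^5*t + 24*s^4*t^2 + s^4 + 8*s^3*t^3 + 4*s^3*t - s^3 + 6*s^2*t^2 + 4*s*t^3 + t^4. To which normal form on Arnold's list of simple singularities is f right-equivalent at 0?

The Hessian of f at 0 has rank 0. Corank 2; j^3 = -s^3 is a perfect cube, so E-series; the 4-jet and mu = 6 give E_6.

E_6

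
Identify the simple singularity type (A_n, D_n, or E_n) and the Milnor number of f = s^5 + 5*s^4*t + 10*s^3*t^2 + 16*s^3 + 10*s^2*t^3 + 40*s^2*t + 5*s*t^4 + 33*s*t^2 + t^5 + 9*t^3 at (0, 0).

Type D_6, Milnor number mu = 6.

The Hessian of f at 0 has rank 0. Corank 2; j^3 = (s + t)*(4*s + 3*t)^2 has shape L^2 M (L != M), so D-series; mu = 6 gives D_6.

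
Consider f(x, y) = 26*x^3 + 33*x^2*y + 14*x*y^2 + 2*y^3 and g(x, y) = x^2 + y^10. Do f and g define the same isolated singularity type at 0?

No.

The Hessian of f at 0 has rank 0. Corank 2; j^3 = (2*x + y)*(13*x^2 + 10*x*y + 2*y^2) splits into three distinct lines over C (the quadratic factor has nonzero discriminant), so D_4. The Hessian of g at 0 has rank 1. Corank 1: A-series; mu = 9 gives A_9. f is D_4 but g is A_9, hence not right-equivalent.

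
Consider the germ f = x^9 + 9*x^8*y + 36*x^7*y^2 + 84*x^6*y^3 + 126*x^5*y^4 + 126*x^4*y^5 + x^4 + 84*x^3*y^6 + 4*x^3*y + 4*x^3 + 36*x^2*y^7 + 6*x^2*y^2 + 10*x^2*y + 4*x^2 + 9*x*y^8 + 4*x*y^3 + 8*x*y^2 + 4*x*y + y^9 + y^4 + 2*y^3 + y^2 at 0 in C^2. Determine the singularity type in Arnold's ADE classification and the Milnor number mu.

Type A_{8}, Milnor number mu = 8.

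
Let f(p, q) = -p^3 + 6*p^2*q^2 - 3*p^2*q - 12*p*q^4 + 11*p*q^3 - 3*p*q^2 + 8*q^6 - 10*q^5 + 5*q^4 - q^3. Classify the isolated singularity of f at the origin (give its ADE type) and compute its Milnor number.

Type E_7, Milnor number mu = 7.

The Hessian of f at 0 has rank 0. Corank 2; j^3 = -(p + q)^3 is a perfect cube, so E-series; the 4-jet and mu = 7 give E_7.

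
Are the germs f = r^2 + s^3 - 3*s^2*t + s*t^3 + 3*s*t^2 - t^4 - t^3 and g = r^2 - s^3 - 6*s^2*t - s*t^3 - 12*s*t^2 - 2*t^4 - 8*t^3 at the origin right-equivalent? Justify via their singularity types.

Yes.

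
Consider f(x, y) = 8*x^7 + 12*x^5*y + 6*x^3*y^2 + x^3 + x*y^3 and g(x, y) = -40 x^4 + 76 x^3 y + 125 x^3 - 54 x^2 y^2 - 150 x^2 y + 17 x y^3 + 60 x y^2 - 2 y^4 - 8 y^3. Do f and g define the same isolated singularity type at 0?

The Hessian of f at 0 has rank 0. Corank 2; j^3 = x^3 is a perfect cube, so E-series; the 4-jet and mu = 7 give E_7. The Hessian of g at 0 has rank 0. Corank 2; j^3 = (5*x - 2*y)^3 is a perfect cube, so E-series; the 4-jet and mu = 7 give E_7. Both have type E_7, hence right-equivalent.

Yes.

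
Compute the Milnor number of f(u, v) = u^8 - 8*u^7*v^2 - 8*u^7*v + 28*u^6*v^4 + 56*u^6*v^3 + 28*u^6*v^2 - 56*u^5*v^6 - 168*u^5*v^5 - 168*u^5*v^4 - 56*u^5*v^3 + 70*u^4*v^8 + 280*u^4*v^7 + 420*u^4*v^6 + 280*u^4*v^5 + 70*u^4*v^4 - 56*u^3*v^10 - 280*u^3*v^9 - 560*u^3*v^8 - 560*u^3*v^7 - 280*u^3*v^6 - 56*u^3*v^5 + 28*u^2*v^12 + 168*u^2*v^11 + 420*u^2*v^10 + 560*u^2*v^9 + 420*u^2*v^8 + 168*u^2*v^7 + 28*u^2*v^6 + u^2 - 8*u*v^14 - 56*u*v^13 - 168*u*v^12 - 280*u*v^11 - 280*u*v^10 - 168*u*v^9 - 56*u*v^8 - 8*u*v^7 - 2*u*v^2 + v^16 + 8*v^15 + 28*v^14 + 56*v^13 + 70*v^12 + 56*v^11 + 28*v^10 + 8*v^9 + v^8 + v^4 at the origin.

7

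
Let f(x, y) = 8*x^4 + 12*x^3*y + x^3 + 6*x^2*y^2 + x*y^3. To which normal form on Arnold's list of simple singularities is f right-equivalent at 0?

E7

The Hessian of f at 0 has rank 0. Corank 2; j^3 = x^3 is a perfect cube, so E-series; the 4-jet and mu = 7 give E_7.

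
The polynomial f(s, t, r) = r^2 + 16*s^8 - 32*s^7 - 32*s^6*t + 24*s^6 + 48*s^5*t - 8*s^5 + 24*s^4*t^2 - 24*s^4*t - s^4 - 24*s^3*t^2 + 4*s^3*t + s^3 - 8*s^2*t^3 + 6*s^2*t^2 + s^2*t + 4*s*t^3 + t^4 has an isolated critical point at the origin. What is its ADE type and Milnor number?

The Hessian of f at 0 has rank 1. Corank 2; j^3 = s^2*(s + t) has shape L^2 M (L != M), so D-series; mu = 5 gives D_5.

Type D_5, Milnor number mu = 5.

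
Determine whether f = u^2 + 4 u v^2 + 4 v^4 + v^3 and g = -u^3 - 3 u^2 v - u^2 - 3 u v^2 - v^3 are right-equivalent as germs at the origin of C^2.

Yes.

The Hessian of f at 0 is [[2, 0], [0, 0]] with rank 1, so corank 1. A Groebner basis of the Jacobian ideal J(f) in C{u,v} is {v^2, u}; counting standard monomials gives mu = 2. Corank 1: A-series; mu = 2 gives A_2. The Hessian of g at 0 is [[-2, 0], [0, 0]] with rank 1, so corank 1. A Groebner basis of the Jacobian ideal J(g) in C{u,v} is {v^2, u}; counting standard monomials gives mu = 2. Corank 1: A-series; mu = 2 gives A_2. Both have type A_2, hence right-equivalent.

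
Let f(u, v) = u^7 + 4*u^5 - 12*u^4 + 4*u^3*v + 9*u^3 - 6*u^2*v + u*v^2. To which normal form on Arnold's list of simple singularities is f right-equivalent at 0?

D8

The Hessian of f at 0 has rank 0. Corank 2; j^3 = u*(3*u - v)^2 has shape L^2 M (L != M), so D-series; mu = 8 gives D_8.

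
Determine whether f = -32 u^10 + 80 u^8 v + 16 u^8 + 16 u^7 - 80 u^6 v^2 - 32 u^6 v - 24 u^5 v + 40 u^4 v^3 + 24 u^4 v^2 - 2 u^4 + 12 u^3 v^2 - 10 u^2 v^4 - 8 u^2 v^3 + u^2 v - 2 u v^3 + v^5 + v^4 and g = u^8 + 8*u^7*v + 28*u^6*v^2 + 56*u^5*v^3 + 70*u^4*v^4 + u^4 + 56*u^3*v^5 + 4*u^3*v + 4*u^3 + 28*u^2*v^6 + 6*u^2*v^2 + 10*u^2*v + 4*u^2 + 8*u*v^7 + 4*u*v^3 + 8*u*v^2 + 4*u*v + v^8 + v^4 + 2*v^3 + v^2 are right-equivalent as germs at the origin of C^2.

The Hessian of f at 0 has rank 0. Corank 2; j^3 = u^2*v has shape L^2 M (L != M), so D-series; mu = 5 gives D_5. The Hessian of g at 0 has rank 1. Corank 1: A-series; mu = 7 gives A_7. f is D_5 but g is A_7, hence not right-equivalent.

No.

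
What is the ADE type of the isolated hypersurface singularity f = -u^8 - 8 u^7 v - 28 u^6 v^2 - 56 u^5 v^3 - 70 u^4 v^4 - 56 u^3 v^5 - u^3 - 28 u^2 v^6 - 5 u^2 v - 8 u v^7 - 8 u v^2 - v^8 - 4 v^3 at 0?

D9

The Hessian of f at 0 is [[0, 0], [0, 0]] with rank 0, so corank 2. A Groebner basis of the Jacobian ideal J(f) in C{u,v} is {-u*v/8 + v^7 - v^2/4, u*v^2 + 2*v^3, u^2 + 3*u*v + 2*v^2}; counting standard monomials gives mu = 9. Corank 2; j^3 = -(u + v)*(u + 2*v)^2 has shape L^2 M (L != M), so D-series; mu = 9 gives D_9.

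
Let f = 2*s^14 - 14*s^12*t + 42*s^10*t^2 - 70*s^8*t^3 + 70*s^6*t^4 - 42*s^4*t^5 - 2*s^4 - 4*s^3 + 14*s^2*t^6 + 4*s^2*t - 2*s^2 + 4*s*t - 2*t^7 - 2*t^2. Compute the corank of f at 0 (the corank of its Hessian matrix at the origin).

1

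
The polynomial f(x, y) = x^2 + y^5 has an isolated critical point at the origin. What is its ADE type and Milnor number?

Type A4, Milnor number mu = 4.

The Hessian of f at 0 is [[2, 0], [0, 0]] with rank 1, so corank 1. A Groebner basis of the Jacobian ideal J(f) in C{x,y} is {y^4, x}; counting standard monomials gives mu = 4. Corank 1: A-series; mu = 4 gives A_4.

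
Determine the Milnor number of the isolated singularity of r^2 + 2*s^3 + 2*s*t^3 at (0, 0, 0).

The Hessian of f at 0 has rank 1. Corank 2; j^3 = 2*s^3 is a perfect cube, so E-series; the 4-jet and mu = 7 give E_7.

7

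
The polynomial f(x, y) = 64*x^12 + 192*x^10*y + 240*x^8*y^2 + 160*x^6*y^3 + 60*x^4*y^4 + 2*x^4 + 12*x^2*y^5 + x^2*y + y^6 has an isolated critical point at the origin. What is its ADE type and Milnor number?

The Hessian of f at 0 has rank 0. Corank 2; j^3 = x^2*y has shape L^2 M (L != M), so D-series; mu = 7 gives D_7.

Type D7, Milnor number mu = 7.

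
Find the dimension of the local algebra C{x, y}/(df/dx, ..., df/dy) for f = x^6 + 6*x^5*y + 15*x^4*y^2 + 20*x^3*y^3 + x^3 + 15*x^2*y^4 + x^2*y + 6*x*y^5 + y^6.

7

The Hessian of f at 0 has rank 0. Corank 2; j^3 = x^2*(x + y) has shape L^2 M (L != M), so D-series; mu = 7 gives D_7.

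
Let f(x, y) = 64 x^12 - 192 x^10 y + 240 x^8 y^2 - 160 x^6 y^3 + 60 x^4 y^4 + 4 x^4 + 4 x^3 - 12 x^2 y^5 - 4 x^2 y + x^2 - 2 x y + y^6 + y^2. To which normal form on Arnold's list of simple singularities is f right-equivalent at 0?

A5

The Hessian of f at 0 is [[2, -2], [-2, 2]] with rank 1, so corank 1. A Groebner basis of the Jacobian ideal J(f) in C{x,y} is {x*y^2 + 3*x*y/2 + x/4 - y^2 - y/4, 5*x*y/2 + x/2 + y^3 - 3*y^2/2 - y/2, x^2 + x/2 - y/2}; counting standard monomials gives mu = 5. Corank 1: A-series; mu = 5 gives A_5.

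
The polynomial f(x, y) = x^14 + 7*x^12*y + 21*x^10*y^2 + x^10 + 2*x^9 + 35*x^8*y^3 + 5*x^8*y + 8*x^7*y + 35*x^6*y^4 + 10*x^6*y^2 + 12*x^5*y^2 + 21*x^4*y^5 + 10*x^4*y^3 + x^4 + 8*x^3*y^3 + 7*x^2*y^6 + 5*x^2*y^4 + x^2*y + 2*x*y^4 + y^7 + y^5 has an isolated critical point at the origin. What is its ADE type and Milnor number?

The Hessian of f at 0 has rank 0. Corank 2; j^3 = x^2*y has shape L^2 M (L != M), so D-series; mu = 6 gives D_6.

Type D6, Milnor number mu = 6.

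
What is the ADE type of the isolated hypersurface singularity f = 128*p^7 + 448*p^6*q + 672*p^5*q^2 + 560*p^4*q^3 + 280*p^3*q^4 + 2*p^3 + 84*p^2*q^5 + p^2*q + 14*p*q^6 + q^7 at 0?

The Hessian of f at 0 is [[0, 0], [0, 0]] with rank 0, so corank 2. A Groebner basis of the Jacobian ideal J(f) in C{p,q} is {-p*q/14 + q^6, p*q^2, p^2 + p*q/2}; counting standard monomials gives mu = 8. Corank 2; j^3 = p^2*(2*p + q) has shape L^2 M (L != M), so D-series; mu = 8 gives D_8.

D8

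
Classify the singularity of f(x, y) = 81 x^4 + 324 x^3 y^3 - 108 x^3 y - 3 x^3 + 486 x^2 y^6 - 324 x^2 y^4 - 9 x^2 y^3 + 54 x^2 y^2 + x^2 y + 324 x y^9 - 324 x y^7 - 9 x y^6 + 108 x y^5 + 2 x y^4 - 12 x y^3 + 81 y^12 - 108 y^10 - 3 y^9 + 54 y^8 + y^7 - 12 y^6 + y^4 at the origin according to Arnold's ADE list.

D_5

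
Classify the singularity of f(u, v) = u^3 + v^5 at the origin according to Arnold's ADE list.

E8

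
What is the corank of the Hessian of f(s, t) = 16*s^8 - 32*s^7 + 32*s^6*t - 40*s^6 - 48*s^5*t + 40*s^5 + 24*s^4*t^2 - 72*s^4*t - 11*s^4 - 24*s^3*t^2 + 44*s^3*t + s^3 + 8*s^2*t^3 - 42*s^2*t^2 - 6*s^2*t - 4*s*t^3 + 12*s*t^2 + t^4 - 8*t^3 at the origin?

2

Hessian at 0 has rank 0.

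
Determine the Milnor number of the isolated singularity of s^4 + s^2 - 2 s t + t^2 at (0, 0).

3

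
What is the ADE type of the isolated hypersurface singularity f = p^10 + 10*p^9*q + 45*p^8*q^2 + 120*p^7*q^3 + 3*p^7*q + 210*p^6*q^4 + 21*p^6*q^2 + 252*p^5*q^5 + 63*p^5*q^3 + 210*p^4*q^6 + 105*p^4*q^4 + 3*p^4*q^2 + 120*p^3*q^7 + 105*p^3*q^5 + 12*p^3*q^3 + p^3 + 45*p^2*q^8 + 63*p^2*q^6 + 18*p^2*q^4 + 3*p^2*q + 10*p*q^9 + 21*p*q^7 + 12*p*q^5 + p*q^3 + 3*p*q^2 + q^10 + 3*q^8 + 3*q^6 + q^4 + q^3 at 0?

The Hessian of f at 0 is [[0, 0], [0, 0]] with rank 0, so corank 2. A Groebner basis of the Jacobian ideal J(f) in C{p,q} is {p^3 + 3*p^2*q + 6*p^2 + 12*p*q + 6*q^2, -3*p^2 + p*q^2 - 6*p*q - 3*q^2, 3*p^2 + 6*p*q + q^3 + 3*q^2}; counting standard monomials gives mu = 7. Corank 2; j^3 = (p + q)^3 is a perfect cube, so E-series; the 4-jet and mu = 7 give E_7.

E_{7}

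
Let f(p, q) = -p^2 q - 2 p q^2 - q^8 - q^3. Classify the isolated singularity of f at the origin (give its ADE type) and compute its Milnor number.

Type D9, Milnor number mu = 9.

The Hessian of f at 0 has rank 0. Corank 2; j^3 = -q*(p + q)^2 has shape L^2 M (L != M), so D-series; mu = 9 gives D_9.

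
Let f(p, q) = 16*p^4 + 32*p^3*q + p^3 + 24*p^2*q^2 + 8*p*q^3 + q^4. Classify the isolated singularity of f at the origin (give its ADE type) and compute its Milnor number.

Type E6, Milnor number mu = 6.

The Hessian of f at 0 is [[0, 0], [0, 0]] with rank 0, so corank 2. A Groebner basis of the Jacobian ideal J(f) in C{p,q} is {q^4, p*q^2 + q^3/6, p^2}; counting standard monomials gives mu = 6. Corank 2; j^3 = p^3 is a perfect cube, so E-series; the 4-jet and mu = 6 give E_6.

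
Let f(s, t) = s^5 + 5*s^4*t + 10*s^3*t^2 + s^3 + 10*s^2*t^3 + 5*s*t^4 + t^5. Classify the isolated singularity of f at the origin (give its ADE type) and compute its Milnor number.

Type E8, Milnor number mu = 8.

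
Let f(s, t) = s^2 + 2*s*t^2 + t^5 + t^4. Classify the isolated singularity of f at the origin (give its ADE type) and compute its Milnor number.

The Hessian of f at 0 is [[2, 0], [0, 0]] with rank 1, so corank 1. A Groebner basis of the Jacobian ideal J(f) in C{s,t} is {s^2, s + t^2}; counting standard monomials gives mu = 4. Corank 1: A-series; mu = 4 gives A_4.

Type A4, Milnor number mu = 4.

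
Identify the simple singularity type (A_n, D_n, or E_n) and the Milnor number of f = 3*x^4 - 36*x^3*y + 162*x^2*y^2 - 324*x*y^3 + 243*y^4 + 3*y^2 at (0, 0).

The Hessian of f at 0 has rank 1. Corank 1: A-series; mu = 3 gives A_3.

Type A_{3}, Milnor number mu = 3.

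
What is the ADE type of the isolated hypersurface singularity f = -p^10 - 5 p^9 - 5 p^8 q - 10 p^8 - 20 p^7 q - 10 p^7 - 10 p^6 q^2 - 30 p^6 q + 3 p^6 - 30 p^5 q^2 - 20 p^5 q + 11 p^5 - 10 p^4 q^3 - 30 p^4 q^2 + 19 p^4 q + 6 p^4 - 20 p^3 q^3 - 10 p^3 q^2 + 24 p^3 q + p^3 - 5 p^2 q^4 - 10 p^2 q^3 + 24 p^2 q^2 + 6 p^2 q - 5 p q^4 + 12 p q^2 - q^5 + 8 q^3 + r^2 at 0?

The Hessian of f at 0 has rank 1. Corank 2; j^3 = (p + 2*q)^3 is a perfect cube, so E-series; the 5-jet and mu = 8 give E_8.

E8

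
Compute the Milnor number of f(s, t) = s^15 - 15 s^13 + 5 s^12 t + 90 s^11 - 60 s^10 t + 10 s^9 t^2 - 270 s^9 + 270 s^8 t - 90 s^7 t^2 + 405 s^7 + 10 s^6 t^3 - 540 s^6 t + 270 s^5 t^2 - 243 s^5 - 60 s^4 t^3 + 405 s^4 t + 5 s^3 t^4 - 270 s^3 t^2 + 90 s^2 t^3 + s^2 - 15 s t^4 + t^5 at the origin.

4

The Hessian of f at 0 is [[2, 0], [0, 0]] with rank 1, so corank 1. A Groebner basis of the Jacobian ideal J(f) in C{s,t} is {t^4, s}; counting standard monomials gives mu = 4. Corank 1: A-series; mu = 4 gives A_4.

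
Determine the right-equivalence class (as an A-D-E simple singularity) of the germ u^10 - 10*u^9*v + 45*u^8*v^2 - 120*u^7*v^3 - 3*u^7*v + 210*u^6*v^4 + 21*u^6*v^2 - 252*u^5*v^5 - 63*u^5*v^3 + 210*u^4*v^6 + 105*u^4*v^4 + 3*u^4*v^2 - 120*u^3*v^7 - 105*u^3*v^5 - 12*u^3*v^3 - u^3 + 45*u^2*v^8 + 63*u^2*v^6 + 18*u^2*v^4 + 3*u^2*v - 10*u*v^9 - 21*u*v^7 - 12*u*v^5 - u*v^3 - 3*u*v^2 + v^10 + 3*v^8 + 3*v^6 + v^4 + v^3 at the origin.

E_{7}

The Hessian of f at 0 has rank 0. Corank 2; j^3 = -(u - v)^3 is a perfect cube, so E-series; the 4-jet and mu = 7 give E_7.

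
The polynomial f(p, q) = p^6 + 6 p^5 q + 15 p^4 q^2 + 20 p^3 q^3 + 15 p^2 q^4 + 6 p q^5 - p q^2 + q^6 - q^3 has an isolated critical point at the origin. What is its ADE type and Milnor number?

Type D_7, Milnor number mu = 7.

The Hessian of f at 0 has rank 0. Corank 2; j^3 = -q^2*(p + q) has shape L^2 M (L != M), so D-series; mu = 7 gives D_7.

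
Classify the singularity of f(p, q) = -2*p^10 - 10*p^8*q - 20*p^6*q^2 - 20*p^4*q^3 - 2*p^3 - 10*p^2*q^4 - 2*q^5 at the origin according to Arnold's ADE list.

The Hessian of f at 0 has rank 0. Corank 2; j^3 = -2*p^3 is a perfect cube, so E-series; the 5-jet and mu = 8 give E_8.

E_{8}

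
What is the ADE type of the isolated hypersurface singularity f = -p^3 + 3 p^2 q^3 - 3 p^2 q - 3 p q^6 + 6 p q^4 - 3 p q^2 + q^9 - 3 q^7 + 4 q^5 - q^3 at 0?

E8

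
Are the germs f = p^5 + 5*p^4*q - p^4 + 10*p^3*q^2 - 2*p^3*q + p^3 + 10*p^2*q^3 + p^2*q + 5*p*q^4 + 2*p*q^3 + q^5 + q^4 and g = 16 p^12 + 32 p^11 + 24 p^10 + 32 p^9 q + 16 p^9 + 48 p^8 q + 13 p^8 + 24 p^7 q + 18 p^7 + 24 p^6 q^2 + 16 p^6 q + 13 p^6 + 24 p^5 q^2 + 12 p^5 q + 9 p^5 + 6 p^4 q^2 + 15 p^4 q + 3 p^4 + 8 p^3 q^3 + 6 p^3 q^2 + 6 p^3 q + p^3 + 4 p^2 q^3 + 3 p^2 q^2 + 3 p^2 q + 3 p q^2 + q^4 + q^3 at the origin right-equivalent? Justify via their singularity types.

No.

The Hessian of f at 0 has rank 0. Corank 2; j^3 = p^2*(p + q) has shape L^2 M (L != M), so D-series; mu = 5 gives D_5. The Hessian of g at 0 has rank 0. Corank 2; j^3 = (p + q)^3 is a perfect cube, so E-series; the 4-jet and mu = 6 give E_6. f is D_5 but g is E_6, hence not right-equivalent.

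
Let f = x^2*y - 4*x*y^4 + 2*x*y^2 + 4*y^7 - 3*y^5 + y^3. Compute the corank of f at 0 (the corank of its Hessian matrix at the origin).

Hessian at 0 has rank 0.

2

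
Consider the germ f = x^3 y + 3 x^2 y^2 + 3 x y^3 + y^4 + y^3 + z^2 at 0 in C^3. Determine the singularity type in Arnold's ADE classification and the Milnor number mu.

Type E7, Milnor number mu = 7.

The Hessian of f at 0 has rank 1. Corank 2; j^3 = y^3 is a perfect cube, so E-series; the 4-jet and mu = 7 give E_7.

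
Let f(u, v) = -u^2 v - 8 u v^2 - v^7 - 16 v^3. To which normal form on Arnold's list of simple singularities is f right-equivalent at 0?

D8

The Hessian of f at 0 is [[0, 0], [0, 0]] with rank 0, so corank 2. A Groebner basis of the Jacobian ideal J(f) in C{u,v} is {u^2/7 + v^6 - 16*v^2/7, u^3 + 64*v^3, u*v + 4*v^2}; counting standard monomials gives mu = 8. Corank 2; j^3 = -v*(u + 4*v)^2 has shape L^2 M (L != M), so D-series; mu = 8 gives D_8.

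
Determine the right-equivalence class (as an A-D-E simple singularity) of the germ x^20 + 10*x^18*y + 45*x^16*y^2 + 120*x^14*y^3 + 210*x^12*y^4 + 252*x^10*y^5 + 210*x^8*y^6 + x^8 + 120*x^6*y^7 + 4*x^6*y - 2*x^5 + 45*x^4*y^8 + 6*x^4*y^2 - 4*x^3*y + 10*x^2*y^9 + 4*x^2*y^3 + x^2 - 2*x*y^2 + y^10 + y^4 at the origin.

A_{9}

The Hessian of f at 0 has rank 1. Corank 1: A-series; mu = 9 gives A_9.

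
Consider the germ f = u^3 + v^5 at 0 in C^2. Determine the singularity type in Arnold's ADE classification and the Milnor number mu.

The Hessian of f at 0 is [[0, 0], [0, 0]] with rank 0, so corank 2. A Groebner basis of the Jacobian ideal J(f) in C{u,v} is {v^4, u^2}; counting standard monomials gives mu = 8. Corank 2; j^3 = u^3 is a perfect cube, so E-series; the 5-jet and mu = 8 give E_8.

Type E_8, Milnor number mu = 8.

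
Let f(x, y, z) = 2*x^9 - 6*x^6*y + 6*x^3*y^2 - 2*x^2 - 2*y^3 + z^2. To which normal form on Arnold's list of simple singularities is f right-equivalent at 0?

A_{2}

The Hessian of f at 0 is [[-4, 0, 0], [0, 0, 0], [0, 0, 2]] with rank 2, so corank 1. A Groebner basis of the Jacobian ideal J(f) in C{x,y,z} is {y^2, x, z}; counting standard monomials gives mu = 2. Corank 1: A-series; mu = 2 gives A_2.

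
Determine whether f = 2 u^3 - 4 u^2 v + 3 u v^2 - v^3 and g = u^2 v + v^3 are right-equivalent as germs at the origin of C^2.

The Hessian of f at 0 is [[0, 0], [0, 0]] with rank 0, so corank 2. A Groebner basis of the Jacobian ideal J(f) in C{u,v} is {v^3, u^2 - 3*v^2/2, u*v - 3*v^2/2}; counting standard monomials gives mu = 4. Corank 2; j^3 = (u - v)*(2*u^2 - 2*u*v + v^2) splits into three distinct lines over C (the quadratic factor has nonzero discriminant), so D_4. The Hessian of g at 0 is [[0, 0], [0, 0]] with rank 0, so corank 2. A Groebner basis of the Jacobian ideal J(g) in C{u,v} is {v^3, u^2 + 3*v^2, u*v}; counting standard monomials gives mu = 4. Corank 2; j^3 = v*(u^2 + v^2) splits into three distinct lines over C (the quadratic factor has nonzero discriminant), so D_4. Both have type D_4, hence right-equivalent.

Yes.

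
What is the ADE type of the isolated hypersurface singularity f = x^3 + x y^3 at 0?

The Hessian of f at 0 is [[0, 0], [0, 0]] with rank 0, so corank 2. A Groebner basis of the Jacobian ideal J(f) in C{x,y} is {x^3, x*y^2, 3*x^2 + y^3}; counting standard monomials gives mu = 7. Corank 2; j^3 = x^3 is a perfect cube, so E-series; the 4-jet and mu = 7 give E_7.

E7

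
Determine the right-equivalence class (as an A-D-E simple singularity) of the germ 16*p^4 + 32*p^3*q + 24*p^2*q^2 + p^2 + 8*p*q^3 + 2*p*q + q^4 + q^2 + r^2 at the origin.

The Hessian of f at 0 is [[2, 2, 0], [2, 2, 0], [0, 0, 2]] with rank 2, so corank 1. A Groebner basis of the Jacobian ideal J(f) in C{p,q,r} is {q^3, p + q, r}; counting standard monomials gives mu = 3. Corank 1: A-series; mu = 3 gives A_3.

A_{3}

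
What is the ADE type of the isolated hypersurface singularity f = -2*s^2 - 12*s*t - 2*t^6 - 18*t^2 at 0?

A_5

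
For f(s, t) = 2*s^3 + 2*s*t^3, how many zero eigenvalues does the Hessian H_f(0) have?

Hessian at 0 has rank 0.

2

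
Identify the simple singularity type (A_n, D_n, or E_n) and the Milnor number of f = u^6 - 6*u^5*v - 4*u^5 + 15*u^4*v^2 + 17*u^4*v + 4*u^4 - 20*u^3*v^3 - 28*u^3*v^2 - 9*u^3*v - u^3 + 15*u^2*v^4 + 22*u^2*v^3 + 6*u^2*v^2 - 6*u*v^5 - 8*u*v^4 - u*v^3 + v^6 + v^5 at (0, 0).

Type E_{7}, Milnor number mu = 7.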